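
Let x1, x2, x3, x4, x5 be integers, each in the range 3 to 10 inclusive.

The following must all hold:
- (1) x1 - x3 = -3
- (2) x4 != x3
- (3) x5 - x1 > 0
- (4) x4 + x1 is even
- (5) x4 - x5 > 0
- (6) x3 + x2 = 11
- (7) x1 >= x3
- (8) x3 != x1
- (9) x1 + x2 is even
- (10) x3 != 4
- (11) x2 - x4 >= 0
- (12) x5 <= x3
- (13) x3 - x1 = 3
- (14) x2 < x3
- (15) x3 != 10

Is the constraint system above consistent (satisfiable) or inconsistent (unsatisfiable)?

Constraints 3, 5, 7, 11, and 14 give x4 ≤ x2, x2 < x3, x3 ≤ x1, x1 < x5, x5 < x4. Chaining: x4 ≤ x2 < x3 ≤ x1 < x5 < x4, which forces x4 < x4 — impossible.

Unsatisfiable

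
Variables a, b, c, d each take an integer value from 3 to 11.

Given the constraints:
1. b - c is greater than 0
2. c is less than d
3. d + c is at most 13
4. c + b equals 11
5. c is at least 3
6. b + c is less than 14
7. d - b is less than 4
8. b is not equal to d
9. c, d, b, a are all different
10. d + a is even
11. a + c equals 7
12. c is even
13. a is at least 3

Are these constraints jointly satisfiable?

Satisfiable

Setting (a, b, c, d) = (3, 7, 4, 9) satisfies everything: constraint 1: b - c = 3; constraint 3: d + c = 13, and the others follow.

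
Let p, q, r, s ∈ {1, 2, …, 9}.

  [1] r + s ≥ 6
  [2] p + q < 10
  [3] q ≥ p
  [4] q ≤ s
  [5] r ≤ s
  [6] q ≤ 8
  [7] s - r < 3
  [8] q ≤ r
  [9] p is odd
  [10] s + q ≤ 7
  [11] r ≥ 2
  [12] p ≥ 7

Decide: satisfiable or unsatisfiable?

Unsatisfiable

From constraints 5 and 11: s ≥ r ≥ 2. From constraints 3 and 12: q ≥ p ≥ 7. Hence s + q ≥ 9. But constraint 10 requires s + q ≤ 7, and 7 < 9. Contradiction.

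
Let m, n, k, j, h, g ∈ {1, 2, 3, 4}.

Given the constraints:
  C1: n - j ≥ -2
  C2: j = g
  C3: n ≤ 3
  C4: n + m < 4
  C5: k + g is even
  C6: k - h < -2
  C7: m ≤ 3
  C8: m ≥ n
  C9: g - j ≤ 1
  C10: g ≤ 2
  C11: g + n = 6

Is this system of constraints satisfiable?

From constraint 10: g ≤ 2. From constraints 7 and 8: n ≤ m ≤ 3. Hence g + n ≤ 5. But constraint 11 requires g + n = 6, and 6 > 5. Contradiction.

Unsatisfiable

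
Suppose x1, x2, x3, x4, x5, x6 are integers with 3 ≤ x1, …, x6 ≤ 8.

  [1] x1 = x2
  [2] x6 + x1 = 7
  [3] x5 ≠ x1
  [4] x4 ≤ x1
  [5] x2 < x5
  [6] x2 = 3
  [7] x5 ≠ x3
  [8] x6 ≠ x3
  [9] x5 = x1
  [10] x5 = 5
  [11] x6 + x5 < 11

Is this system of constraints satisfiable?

Unsatisfiable

Constraint 10 fixes x5 = 5 and constraint 6 fixes x2 = 3. Constraints 1 and 9 give x5 = x1 = x2, so x5 = x2. But 5 ≠ 3 — contradiction.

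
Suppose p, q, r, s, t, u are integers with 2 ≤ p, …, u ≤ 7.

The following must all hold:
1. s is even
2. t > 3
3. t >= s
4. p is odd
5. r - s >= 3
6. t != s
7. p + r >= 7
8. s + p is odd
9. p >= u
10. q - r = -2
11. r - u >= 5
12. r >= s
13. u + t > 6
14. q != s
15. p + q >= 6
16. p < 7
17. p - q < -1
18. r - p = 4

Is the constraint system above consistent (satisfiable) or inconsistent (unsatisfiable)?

Try p = 3, q = 5, r = 7, s = 2, t = 5, u = 2.
Check constraint 5: r - s = 5; constraint 7: p + r = 10; constraint 10: q - r = -2. The remaining constraints are straightforward to verify.

Satisfiable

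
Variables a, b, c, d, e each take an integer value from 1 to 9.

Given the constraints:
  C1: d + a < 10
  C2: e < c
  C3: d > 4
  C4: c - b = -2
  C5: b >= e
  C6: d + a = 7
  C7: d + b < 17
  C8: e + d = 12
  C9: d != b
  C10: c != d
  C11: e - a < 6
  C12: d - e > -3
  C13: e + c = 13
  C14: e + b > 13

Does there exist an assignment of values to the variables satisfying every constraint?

Satisfiable

Try a = 1, b = 9, c = 7, d = 6, e = 6.
Check constraint 1: d + a = 7; constraint 4: c - b = -2; constraint 6: d + a = 7. The remaining constraints are straightforward to verify.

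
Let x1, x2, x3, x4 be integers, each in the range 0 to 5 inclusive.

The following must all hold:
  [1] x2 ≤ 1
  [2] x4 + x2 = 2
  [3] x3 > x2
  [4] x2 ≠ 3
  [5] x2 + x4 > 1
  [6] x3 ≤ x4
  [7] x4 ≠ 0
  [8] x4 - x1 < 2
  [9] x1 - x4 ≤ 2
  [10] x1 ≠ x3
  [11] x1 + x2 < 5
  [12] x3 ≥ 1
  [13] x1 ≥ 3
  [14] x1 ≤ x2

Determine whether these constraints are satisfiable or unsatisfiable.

From constraints 6 and 12: x4 ≥ x3 ≥ 1. From constraints 13 and 14: x2 ≥ x1 ≥ 3. Hence x4 + x2 ≥ 4. But constraint 2 requires x4 + x2 = 2, and 2 < 4. Contradiction.

Unsatisfiable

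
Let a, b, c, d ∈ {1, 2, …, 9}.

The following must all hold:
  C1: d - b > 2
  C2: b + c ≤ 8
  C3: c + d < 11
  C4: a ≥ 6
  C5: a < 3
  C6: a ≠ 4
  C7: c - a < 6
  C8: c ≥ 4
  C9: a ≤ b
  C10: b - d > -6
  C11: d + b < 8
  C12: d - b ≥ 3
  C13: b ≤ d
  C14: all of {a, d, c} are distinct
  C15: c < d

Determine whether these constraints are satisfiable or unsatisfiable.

From constraints 4 and 9: b ≥ a ≥ 6. From constraint 8: c ≥ 4. Hence b + c ≥ 10. But constraint 2 requires b + c ≤ 8, and 8 < 10. Contradiction.

Unsatisfiable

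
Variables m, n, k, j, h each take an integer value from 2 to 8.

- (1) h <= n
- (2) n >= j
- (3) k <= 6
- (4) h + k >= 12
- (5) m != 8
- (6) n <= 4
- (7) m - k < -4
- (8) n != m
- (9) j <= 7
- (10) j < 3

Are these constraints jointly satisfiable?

Unsatisfiable

From constraints 1 and 6: h ≤ n ≤ 4. From constraint 3: k ≤ 6. Hence h + k ≤ 10. But constraint 4 requires h + k ≥ 12, and 12 > 10. Contradiction.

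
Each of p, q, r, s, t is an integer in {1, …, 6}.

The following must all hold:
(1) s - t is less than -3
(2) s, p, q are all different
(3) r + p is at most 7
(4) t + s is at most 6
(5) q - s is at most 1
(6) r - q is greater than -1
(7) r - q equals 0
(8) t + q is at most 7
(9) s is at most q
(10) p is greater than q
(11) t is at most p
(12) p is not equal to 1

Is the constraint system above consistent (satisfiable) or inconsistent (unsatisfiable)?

Take p = 5, q = 2, r = 2, s = 1, t = 5. Then constraint 1: s - t = -4; constraint 3: r + p = 7; constraint 4: t + s = 6, and every other listed constraint is also met.

Satisfiable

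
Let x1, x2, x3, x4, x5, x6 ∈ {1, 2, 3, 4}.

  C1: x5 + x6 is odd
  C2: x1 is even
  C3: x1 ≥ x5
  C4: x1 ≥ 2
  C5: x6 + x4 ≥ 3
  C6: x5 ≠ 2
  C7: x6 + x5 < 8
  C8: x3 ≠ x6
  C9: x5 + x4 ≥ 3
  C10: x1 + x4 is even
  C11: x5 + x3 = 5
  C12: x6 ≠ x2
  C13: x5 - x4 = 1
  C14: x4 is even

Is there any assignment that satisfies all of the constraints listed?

Take x1 = 4, x2 = 3, x3 = 2, x4 = 2, x5 = 3, x6 = 4. Then constraint 5: x6 + x4 = 6; constraint 7: x6 + x5 = 7, and every other listed constraint is also met.

Satisfiable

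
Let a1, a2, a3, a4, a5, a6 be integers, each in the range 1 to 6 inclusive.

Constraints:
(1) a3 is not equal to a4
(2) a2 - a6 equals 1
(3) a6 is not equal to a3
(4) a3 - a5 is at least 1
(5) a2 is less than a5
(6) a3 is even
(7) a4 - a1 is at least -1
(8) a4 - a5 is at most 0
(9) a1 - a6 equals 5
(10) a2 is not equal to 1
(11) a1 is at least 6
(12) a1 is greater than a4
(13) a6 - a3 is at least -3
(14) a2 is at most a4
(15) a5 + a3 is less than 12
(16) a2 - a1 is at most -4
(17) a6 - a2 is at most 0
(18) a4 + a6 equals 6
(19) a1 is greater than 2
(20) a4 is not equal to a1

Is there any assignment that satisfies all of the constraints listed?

Unsatisfiable

Constraints 4, 7, 8, 13, 16, and 17 give a3 − a5 ≥ 1, a5 − a4 ≥ 0, a4 − a1 ≥ -1, a1 − a2 ≥ 4, a2 − a6 ≥ 0, a6 − a3 ≥ -3.
Adding all 6 inequalities: the left sides telescope to 0, and the right sides sum to 1 + 0 + (-1) + 4 + 0 + (-3) = 1. So 0 ≥ 1, which is false.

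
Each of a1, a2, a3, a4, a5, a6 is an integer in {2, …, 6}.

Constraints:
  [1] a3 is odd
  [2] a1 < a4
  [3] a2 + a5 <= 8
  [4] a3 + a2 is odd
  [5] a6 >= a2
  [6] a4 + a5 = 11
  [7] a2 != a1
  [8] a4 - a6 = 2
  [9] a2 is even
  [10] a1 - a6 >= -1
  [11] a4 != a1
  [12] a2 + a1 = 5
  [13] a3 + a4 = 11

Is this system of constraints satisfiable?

Satisfiable

Setting (a1, a2, a3, a4, a5, a6) = (3, 2, 5, 6, 5, 4) satisfies everything: constraint 3: a2 + a5 = 7; constraint 6: a4 + a5 = 11; constraint 8: a4 - a6 = 2, and the others follow.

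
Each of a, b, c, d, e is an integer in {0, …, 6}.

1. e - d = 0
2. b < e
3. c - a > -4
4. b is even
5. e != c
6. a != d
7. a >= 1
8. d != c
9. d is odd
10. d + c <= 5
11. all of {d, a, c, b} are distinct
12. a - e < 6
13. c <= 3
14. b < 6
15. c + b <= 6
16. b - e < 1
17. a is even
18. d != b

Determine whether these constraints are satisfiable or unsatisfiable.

One satisfying assignment is a = 6, b = 0, c = 3, d = 1, e = 1.
For the less obvious constraints — constraint 1: e - d = 0; constraint 3: c - a = -3; constraint 10: d + c = 4 — and the others hold by inspection.

Satisfiable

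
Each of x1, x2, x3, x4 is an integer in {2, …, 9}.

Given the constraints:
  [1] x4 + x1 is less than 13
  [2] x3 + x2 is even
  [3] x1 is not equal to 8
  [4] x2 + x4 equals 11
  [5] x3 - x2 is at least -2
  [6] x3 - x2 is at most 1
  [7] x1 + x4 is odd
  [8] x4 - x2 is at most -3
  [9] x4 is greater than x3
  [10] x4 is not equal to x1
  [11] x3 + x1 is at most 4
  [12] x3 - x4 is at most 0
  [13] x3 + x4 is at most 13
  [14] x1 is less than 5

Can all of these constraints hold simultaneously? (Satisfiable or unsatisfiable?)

Unsatisfiable

Constraints 5, 8, and 12 give x3 − x2 ≥ -2, x2 − x4 ≥ 3, x4 − x3 ≥ 0.
Adding all 3 inequalities: the left sides telescope to 0, and the right sides sum to (-2) + 3 + 0 = 1. So 0 ≥ 1, which is false.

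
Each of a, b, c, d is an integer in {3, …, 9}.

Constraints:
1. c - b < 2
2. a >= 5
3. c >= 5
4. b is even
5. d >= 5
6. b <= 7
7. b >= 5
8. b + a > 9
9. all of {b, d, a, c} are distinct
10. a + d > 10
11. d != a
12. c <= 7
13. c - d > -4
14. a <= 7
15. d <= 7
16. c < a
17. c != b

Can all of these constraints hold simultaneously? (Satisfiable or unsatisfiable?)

Constraints 2, 3, 5, 6, 7, 12, 14, and 15 confine each of b, d, a, c to the 3 values {5, …, 7}.
Constraint 9 requires all 4 of them to be distinct, but only 3 values are available — impossible by the pigeonhole principle.

Unsatisfiable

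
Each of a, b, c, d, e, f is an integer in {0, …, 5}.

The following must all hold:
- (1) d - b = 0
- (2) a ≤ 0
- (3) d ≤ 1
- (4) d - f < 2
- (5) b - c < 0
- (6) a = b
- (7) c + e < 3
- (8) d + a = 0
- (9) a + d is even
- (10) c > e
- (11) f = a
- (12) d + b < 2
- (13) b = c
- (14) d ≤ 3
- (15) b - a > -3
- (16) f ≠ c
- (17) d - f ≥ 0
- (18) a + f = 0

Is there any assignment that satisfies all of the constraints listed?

Unsatisfiable

From constraints 6, 11, and 13, f = a = b = c, so f = c. But constraint 16 says f ≠ c. Contradiction.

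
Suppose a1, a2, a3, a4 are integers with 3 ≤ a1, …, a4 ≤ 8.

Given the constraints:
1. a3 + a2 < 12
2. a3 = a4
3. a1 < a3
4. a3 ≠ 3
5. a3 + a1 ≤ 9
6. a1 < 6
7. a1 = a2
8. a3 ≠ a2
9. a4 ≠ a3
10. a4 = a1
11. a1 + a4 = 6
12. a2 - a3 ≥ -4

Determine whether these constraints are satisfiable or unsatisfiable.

Unsatisfiable

From constraints 2, 7, and 10, a3 = a4 = a1 = a2, so a3 = a2. But constraint 8 says a3 ≠ a2. Contradiction.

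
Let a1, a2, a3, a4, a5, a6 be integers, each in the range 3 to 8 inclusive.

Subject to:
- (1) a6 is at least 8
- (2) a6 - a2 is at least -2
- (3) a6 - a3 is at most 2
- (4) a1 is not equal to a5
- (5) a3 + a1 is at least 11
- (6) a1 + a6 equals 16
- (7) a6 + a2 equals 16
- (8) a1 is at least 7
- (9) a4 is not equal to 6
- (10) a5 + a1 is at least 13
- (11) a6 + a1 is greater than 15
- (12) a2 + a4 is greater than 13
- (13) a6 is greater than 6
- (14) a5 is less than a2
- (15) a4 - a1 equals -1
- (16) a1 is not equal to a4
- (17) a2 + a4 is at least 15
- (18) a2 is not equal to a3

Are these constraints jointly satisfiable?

The assignment a1 = 8, a2 = 8, a3 = 6, a4 = 7, a5 = 7, a6 = 8 works:
  constraint 2 holds since a6 - a2 = 0.
  constraint 3 holds since a6 - a3 = 2.
  constraint 5 holds since a3 + a1 = 14.
The rest check out directly.

Satisfiable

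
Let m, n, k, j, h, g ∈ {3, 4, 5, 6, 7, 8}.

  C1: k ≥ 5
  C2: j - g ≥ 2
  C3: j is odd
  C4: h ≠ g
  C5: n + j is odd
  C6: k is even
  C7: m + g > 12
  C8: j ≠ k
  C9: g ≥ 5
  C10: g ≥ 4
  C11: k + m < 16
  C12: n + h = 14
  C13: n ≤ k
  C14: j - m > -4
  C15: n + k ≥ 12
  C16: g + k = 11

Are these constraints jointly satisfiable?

Satisfiable

One satisfying assignment is m = 8, n = 6, k = 6, j = 7, h = 8, g = 5.
For the less obvious constraints — constraint 2: j - g = 2; constraint 7: m + g = 13; constraint 11: k + m = 14 — and the others hold by inspection.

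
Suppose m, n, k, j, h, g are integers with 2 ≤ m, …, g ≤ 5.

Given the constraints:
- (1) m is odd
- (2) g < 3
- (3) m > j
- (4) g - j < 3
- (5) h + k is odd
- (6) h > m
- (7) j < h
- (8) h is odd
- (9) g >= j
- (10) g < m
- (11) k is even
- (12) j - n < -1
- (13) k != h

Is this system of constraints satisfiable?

Setting (m, n, k, j, h, g) = (3, 5, 4, 2, 5, 2) satisfies everything: constraint 1: m = 3 is odd; constraint 4: g - j = 0; constraint 12: j - n = -3, and the others follow.

Satisfiable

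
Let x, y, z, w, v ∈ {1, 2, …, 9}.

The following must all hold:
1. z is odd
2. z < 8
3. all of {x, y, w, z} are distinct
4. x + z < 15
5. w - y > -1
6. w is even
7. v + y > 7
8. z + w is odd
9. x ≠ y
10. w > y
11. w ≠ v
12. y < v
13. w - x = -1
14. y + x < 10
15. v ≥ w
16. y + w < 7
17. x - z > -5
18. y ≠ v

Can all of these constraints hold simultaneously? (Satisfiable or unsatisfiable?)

Satisfiable

Try x = 5, y = 2, z = 7, w = 4, v = 8.
Check constraint 4: x + z = 12; constraint 5: w - y = 2. The remaining constraints are straightforward to verify.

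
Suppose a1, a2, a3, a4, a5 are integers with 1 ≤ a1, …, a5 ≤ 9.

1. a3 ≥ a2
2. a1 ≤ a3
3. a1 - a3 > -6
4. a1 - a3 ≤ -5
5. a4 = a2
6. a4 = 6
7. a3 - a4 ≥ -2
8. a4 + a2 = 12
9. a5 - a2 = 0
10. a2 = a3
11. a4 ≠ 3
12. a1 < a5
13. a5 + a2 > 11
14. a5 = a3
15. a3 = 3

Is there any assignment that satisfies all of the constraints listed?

Constraint 6 fixes a4 = 6 and constraint 15 fixes a3 = 3. Constraints 5 and 10 give a4 = a2 = a3, so a4 = a3. But 6 ≠ 3 — contradiction.

Unsatisfiable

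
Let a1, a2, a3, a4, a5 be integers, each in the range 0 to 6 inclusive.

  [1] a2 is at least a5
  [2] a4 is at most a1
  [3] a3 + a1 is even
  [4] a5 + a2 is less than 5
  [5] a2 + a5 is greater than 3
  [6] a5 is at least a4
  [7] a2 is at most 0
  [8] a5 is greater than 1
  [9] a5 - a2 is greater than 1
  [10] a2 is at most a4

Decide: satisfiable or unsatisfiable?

Unsatisfiable

From constraint 8: a5 ≥ 2. From constraints 1 and 7: a5 ≤ a2 and a2 ≤ 0, so a5 ≤ 0. But 0 < 2, so no value of a5 works.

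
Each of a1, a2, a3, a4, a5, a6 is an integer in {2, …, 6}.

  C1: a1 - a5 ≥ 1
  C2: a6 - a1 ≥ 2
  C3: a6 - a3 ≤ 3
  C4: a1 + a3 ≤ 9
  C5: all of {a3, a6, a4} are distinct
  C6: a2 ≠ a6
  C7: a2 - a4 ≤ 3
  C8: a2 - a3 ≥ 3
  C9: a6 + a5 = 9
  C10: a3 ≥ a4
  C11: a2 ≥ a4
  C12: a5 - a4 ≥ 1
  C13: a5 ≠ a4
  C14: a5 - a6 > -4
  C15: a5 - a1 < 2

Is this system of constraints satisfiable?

Unsatisfiable

Constraints 1, 2, 3, 7, 8, and 12 give a2 − a3 ≥ 3, a3 − a6 ≥ -3, a6 − a1 ≥ 2, a1 − a5 ≥ 1, a5 − a4 ≥ 1, a4 − a2 ≥ -3.
Adding all 6 inequalities: the left sides telescope to 0, and the right sides sum to 3 + (-3) + 2 + 1 + 1 + (-3) = 1. So 0 ≥ 1, which is false.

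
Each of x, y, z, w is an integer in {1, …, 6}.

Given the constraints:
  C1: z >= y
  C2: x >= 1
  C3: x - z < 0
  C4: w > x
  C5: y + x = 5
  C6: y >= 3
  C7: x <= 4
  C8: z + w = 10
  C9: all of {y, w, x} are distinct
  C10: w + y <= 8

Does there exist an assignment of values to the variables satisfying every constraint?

One satisfying assignment is x = 2, y = 3, z = 5, w = 5.
For the less obvious constraints — constraint 3: x - z = -3; constraint 5: y + x = 5 — and the others hold by inspection.

Satisfiable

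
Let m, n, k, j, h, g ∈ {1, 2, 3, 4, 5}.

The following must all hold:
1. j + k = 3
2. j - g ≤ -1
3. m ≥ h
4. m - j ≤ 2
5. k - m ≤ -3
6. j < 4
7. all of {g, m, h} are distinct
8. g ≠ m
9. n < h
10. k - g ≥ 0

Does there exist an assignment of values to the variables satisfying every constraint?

Unsatisfiable

Constraints 2, 4, 5, and 10 give g − j ≥ 1, j − m ≥ -2, m − k ≥ 3, k − g ≥ 0.
Adding all 4 inequalities: the left sides telescope to 0, and the right sides sum to 1 + (-2) + 3 + 0 = 2. So 0 ≥ 2, which is false.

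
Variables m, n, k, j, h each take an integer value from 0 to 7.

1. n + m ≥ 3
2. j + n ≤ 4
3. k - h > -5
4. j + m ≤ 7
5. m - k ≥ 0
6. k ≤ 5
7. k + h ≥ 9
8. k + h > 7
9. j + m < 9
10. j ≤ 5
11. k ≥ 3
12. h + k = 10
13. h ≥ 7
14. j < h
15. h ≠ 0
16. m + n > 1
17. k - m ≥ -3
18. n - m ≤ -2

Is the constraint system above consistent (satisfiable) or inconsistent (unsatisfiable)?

One satisfying assignment is m = 3, n = 1, k = 3, j = 3, h = 7.
For the less obvious constraints — constraint 1: n + m = 4; constraint 2: j + n = 4; constraint 3: k - h = -4 — and the others hold by inspection.

Satisfiable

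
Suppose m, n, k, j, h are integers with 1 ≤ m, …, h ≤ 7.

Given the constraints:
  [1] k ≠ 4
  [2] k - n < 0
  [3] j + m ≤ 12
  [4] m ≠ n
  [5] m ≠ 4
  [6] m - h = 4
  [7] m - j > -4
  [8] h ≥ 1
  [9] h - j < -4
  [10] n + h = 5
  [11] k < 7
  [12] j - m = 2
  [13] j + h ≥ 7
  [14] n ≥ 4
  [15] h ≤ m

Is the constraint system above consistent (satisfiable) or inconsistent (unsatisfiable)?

Satisfiable

Setting (m, n, k, j, h) = (5, 4, 1, 7, 1) satisfies everything: constraint 2: k - n = -3; constraint 3: j + m = 12; constraint 6: m - h = 4, and the others follow.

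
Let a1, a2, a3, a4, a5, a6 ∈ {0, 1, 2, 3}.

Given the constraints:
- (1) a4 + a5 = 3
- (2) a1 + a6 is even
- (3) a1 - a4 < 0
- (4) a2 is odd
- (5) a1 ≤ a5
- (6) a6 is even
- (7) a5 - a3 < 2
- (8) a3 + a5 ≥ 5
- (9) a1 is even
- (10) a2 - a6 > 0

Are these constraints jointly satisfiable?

Satisfiable

Take a1 = 0, a2 = 3, a3 = 3, a4 = 1, a5 = 2, a6 = 0. Then constraint 1: a4 + a5 = 3; constraint 3: a1 - a4 = -1, and every other listed constraint is also met.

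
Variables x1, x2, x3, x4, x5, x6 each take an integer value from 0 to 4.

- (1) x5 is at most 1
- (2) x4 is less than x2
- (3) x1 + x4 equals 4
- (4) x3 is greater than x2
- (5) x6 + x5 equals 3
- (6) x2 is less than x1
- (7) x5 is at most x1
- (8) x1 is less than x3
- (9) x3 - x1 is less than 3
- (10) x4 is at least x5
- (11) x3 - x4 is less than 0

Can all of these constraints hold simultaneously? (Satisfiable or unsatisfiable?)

Unsatisfiable

Constraints 2, 6, 8, and 11 give x3 < x4, x4 < x2, x2 < x1, x1 < x3. Chaining: x3 < x4 < x2 < x1 < x3, which forces x3 < x3 — impossible.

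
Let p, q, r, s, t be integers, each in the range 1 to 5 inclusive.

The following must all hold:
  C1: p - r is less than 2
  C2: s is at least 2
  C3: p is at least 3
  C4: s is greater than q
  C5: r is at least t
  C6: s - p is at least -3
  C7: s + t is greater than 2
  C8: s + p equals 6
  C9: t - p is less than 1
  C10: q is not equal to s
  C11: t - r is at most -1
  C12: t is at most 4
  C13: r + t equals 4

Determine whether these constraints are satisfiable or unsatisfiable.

Setting (p, q, r, s, t) = (3, 2, 3, 3, 1) satisfies everything: constraint 1: p - r = 0; constraint 6: s - p = 0, and the others follow.

Satisfiable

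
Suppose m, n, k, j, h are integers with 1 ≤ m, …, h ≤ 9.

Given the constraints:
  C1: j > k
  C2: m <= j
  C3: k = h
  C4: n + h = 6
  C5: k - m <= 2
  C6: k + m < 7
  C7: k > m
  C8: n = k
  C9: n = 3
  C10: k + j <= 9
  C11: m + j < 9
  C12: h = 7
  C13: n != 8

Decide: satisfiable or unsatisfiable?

Unsatisfiable

Constraint 9 fixes n = 3 and constraint 12 fixes h = 7. Constraints 3 and 8 give n = k = h, so n = h. But 3 ≠ 7 — contradiction.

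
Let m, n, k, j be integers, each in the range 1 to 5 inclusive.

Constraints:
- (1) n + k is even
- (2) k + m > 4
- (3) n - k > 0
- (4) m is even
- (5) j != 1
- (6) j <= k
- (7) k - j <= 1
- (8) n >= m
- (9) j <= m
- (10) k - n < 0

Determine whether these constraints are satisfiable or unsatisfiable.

Setting (m, n, k, j) = (4, 4, 2, 2) satisfies everything: constraint 2: k + m = 6; constraint 3: n - k = 2, and the others follow.

Satisfiable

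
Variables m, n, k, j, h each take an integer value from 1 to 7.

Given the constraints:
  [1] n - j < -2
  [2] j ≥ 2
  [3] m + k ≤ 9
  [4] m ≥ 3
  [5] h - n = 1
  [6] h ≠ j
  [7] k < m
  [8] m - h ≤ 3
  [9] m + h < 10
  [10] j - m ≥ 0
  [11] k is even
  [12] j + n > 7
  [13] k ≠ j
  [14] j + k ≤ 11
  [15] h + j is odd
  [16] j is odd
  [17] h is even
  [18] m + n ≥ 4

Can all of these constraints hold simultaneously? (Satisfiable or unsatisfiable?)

Setting (m, n, k, j, h) = (4, 3, 2, 7, 4) satisfies everything: constraint 1: n - j = -4; constraint 3: m + k = 6; constraint 5: h - n = 1, and the others follow.

Satisfiable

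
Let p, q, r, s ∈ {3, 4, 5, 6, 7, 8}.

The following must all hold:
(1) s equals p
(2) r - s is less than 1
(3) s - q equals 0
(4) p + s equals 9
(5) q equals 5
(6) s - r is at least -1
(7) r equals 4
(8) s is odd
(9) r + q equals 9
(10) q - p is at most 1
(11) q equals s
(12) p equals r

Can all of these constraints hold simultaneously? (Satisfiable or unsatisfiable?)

Constraint 5 fixes q = 5 and constraint 7 fixes r = 4. Constraints 1, 11, and 12 give q = s = p = r, so q = r. But 5 ≠ 4 — contradiction.

Unsatisfiable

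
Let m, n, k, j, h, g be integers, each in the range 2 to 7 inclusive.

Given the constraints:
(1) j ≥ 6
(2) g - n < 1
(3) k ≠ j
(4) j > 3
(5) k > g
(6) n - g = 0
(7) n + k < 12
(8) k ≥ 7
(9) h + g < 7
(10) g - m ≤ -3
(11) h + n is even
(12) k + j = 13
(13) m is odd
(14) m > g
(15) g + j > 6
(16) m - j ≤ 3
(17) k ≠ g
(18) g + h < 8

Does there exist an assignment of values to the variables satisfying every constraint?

Try m = 7, n = 3, k = 7, j = 6, h = 3, g = 3.
Check constraint 2: g - n = 0; constraint 6: n - g = 0; constraint 7: n + k = 10. The remaining constraints are straightforward to verify.

Satisfiable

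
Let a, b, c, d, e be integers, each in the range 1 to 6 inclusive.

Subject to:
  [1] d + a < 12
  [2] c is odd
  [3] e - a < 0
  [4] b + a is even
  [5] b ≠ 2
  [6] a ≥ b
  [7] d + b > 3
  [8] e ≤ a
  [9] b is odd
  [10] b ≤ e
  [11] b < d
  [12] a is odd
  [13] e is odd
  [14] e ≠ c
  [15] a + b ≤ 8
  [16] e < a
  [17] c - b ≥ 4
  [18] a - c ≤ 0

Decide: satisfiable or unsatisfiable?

The assignment a = 5, b = 1, c = 5, d = 4, e = 3 works:
  constraint 1 holds since d + a = 9.
  constraint 3 holds since e - a = -2.
  constraint 7 holds since d + b = 5.
The rest check out directly.

Satisfiable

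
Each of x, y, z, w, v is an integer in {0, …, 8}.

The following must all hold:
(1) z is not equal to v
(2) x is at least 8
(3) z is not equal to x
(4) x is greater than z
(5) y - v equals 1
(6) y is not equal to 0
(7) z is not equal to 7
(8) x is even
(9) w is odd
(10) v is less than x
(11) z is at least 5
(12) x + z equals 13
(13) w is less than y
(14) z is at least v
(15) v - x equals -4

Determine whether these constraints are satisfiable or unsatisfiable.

Satisfiable

One satisfying assignment is x = 8, y = 5, z = 5, w = 3, v = 4.
For the less obvious constraints — constraint 5: y - v = 1; constraint 12: x + z = 13 — and the others hold by inspection.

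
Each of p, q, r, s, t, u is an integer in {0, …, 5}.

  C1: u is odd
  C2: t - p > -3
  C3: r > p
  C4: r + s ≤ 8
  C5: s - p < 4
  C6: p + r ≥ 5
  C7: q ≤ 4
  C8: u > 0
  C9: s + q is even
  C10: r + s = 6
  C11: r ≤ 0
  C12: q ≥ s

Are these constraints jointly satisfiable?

Unsatisfiable

From constraint 11: r ≤ 0. From constraints 7 and 12: s ≤ q ≤ 4. Hence r + s ≤ 4. But constraint 10 requires r + s = 6, and 6 > 4. Contradiction.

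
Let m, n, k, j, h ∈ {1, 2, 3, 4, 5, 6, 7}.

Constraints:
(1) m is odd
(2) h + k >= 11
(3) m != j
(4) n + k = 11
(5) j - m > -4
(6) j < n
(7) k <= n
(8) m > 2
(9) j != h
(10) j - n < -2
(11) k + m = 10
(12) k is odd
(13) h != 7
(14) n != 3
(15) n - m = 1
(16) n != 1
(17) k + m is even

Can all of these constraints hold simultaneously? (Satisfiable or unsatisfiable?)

Satisfiable

Setting (m, n, k, j, h) = (5, 6, 5, 2, 6) satisfies everything: constraint 2: h + k = 11; constraint 4: n + k = 11; constraint 5: j - m = -3, and the others follow.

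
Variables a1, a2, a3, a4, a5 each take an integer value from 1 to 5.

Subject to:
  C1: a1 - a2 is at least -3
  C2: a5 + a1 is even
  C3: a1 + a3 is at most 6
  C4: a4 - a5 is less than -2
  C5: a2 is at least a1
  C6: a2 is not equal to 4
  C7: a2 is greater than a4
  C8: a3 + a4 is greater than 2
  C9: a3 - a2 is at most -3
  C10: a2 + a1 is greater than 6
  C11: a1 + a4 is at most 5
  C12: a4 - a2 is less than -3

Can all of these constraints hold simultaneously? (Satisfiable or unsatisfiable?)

Satisfiable

Setting (a1, a2, a3, a4, a5) = (2, 5, 2, 1, 4) satisfies everything: constraint 1: a1 - a2 = -3; constraint 3: a1 + a3 = 4, and the others follow.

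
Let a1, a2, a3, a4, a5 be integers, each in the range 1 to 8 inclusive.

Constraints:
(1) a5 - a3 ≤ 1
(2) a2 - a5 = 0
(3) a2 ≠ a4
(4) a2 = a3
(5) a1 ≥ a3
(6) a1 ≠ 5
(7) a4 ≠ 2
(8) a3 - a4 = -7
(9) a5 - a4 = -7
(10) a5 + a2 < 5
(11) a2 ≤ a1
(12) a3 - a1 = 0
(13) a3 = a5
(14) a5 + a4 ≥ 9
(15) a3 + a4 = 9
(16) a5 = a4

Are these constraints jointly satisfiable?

Unsatisfiable

From constraints 4, 13, and 16, a2 = a3 = a5 = a4, so a2 = a4. But constraint 3 says a2 ≠ a4. Contradiction.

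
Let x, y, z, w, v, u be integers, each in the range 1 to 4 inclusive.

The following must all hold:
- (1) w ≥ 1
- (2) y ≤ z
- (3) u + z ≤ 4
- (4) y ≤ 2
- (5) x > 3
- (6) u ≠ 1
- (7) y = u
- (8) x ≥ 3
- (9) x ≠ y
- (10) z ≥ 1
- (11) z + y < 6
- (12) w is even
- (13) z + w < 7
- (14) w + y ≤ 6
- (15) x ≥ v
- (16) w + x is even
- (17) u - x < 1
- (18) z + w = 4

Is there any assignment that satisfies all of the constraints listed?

Satisfiable

Take x = 4, y = 2, z = 2, w = 2, v = 4, u = 2. Then constraint 3: u + z = 4; constraint 11: z + y = 4, and every other listed constraint is also met.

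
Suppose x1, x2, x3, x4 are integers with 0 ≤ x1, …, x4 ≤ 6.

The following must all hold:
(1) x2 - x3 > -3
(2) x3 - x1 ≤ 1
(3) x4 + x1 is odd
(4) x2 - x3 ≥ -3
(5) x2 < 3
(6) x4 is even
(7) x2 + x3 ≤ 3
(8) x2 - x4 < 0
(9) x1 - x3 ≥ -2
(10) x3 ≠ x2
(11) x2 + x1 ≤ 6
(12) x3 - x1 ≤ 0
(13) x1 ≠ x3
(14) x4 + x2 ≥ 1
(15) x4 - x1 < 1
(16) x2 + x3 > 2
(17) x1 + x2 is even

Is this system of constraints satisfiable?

The assignment x1 = 3, x2 = 1, x3 = 2, x4 = 2 works:
  constraint 1 holds since x2 - x3 = -1.
  constraint 2 holds since x3 - x1 = -1.
  constraint 4 holds since x2 - x3 = -1.
The rest check out directly.

Satisfiable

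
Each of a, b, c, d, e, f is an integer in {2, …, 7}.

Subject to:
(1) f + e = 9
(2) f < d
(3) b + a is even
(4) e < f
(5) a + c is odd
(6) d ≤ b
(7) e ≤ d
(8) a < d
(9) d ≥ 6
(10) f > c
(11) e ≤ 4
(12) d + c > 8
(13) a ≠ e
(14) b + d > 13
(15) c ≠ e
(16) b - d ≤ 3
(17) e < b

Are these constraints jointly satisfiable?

Try a = 5, b = 7, c = 2, d = 7, e = 4, f = 5.
Check constraint 1: f + e = 9; constraint 12: d + c = 9. The remaining constraints are straightforward to verify.

Satisfiable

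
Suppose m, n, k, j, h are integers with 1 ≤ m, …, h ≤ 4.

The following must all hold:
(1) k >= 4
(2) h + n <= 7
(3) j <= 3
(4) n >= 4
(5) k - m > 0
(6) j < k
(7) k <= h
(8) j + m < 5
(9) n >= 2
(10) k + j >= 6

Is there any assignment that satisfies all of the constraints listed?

From constraints 1 and 7: h ≥ k ≥ 4. From constraint 4: n ≥ 4. Hence h + n ≥ 8. But constraint 2 requires h + n ≤ 7, and 7 < 8. Contradiction.

Unsatisfiable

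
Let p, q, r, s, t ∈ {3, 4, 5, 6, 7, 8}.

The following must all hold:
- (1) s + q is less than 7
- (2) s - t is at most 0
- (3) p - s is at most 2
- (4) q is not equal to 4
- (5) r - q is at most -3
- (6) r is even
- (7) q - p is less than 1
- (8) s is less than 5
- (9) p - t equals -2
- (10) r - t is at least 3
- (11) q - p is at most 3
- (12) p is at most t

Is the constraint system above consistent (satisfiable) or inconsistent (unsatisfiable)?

Constraints 2, 3, 5, 10, and 11 give s − p ≥ -2, p − q ≥ -3, q − r ≥ 3, r − t ≥ 3, t − s ≥ 0.
Adding all 5 inequalities: the left sides telescope to 0, and the right sides sum to (-2) + (-3) + 3 + 3 + 0 = 1. So 0 ≥ 1, which is false.

Unsatisfiable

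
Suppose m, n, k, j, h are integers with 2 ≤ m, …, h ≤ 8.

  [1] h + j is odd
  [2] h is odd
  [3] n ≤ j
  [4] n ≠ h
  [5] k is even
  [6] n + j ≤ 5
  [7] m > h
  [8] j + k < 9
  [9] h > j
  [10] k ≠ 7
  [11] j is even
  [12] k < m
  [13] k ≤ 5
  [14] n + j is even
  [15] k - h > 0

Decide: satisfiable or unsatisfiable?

Take m = 7, n = 2, k = 4, j = 2, h = 3. Then constraint 6: n + j = 4; constraint 8: j + k = 6, and every other listed constraint is also met.

Satisfiable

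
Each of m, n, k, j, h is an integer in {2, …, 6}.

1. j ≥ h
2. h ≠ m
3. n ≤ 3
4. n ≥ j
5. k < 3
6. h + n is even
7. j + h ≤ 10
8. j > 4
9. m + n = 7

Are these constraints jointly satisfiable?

From constraint 8: j ≥ 5. From constraints 3 and 4: j ≤ n and n ≤ 3, so j ≤ 3. But 3 < 5, so no value of j works.

Unsatisfiable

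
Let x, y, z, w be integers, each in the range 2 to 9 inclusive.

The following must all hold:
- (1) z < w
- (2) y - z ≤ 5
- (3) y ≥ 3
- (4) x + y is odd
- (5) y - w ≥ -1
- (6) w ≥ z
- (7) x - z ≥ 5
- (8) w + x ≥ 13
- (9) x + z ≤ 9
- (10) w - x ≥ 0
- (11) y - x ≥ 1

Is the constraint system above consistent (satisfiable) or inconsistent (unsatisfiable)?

Unsatisfiable

Constraints 2, 7, and 11 give y − x ≥ 1, x − z ≥ 5, z − y ≥ -5.
Adding all 3 inequalities: the left sides telescope to 0, and the right sides sum to 1 + 5 + (-5) = 1. So 0 ≥ 1, which is false.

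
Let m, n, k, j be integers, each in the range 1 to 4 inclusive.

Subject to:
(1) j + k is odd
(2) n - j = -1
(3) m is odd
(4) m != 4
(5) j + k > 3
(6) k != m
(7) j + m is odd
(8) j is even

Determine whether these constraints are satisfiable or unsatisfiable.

Satisfiable

Try m = 3, n = 3, k = 1, j = 4.
Check constraint 2: n - j = -1; constraint 5: j + k = 5. The remaining constraints are straightforward to verify.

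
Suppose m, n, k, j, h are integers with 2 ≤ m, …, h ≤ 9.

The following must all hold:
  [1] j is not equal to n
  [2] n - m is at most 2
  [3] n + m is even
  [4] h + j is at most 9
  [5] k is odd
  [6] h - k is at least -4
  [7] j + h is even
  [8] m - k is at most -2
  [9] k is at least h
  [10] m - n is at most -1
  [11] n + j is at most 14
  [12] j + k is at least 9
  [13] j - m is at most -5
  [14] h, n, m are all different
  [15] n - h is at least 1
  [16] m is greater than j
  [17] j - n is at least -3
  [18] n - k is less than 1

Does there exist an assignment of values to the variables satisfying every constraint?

Unsatisfiable

Constraints 6, 8, 13, 15, and 17 give m − j ≥ 5, j − n ≥ -3, n − h ≥ 1, h − k ≥ -4, k − m ≥ 2.
Adding all 5 inequalities: the left sides telescope to 0, and the right sides sum to 5 + (-3) + 1 + (-4) + 2 = 1. So 0 ≥ 1, which is false.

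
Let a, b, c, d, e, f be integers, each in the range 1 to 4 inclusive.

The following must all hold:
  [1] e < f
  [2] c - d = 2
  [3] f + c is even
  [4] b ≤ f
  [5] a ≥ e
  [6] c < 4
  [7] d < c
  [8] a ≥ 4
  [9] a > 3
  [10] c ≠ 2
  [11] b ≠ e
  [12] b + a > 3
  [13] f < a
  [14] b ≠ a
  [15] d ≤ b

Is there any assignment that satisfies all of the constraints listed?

Satisfiable

Setting (a, b, c, d, e, f) = (4, 2, 3, 1, 1, 3) satisfies everything: constraint 2: c - d = 2; constraint 12: b + a = 6, and the others follow.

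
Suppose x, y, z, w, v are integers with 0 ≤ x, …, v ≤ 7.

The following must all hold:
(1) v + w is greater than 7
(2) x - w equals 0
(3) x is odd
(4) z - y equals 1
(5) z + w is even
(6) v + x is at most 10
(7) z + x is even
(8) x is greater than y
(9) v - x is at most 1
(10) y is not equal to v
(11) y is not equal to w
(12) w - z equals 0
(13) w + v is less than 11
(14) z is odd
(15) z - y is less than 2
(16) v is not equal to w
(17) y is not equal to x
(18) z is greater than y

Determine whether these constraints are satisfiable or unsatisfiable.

Satisfiable

Setting (x, y, z, w, v) = (5, 4, 5, 5, 3) satisfies everything: constraint 1: v + w = 8; constraint 2: x - w = 0; constraint 4: z - y = 1, and the others follow.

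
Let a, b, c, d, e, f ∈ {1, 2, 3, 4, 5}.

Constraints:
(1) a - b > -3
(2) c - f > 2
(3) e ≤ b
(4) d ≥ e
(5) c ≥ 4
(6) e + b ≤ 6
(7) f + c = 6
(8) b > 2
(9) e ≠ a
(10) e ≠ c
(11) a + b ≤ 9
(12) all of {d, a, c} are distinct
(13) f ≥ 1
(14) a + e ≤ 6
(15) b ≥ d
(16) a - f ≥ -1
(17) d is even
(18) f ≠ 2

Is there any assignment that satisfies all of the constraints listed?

Take a = 3, b = 4, c = 5, d = 4, e = 1, f = 1. Then constraint 1: a - b = -1; constraint 2: c - f = 4; constraint 6: e + b = 5, and every other listed constraint is also met.

Satisfiable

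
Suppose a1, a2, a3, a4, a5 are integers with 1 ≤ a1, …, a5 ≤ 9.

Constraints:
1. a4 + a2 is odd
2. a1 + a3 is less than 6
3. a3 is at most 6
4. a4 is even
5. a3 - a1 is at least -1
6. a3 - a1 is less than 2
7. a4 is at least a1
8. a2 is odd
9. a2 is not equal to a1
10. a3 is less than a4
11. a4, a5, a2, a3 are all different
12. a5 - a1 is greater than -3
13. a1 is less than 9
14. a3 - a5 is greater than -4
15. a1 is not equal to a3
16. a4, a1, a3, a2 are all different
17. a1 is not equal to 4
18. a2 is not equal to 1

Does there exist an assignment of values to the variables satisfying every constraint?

Satisfiable

Setting (a1, a2, a3, a4, a5) = (3, 5, 2, 6, 3) satisfies everything: constraint 2: a1 + a3 = 5; constraint 5: a3 - a1 = -1; constraint 6: a3 - a1 = -1, and the others follow.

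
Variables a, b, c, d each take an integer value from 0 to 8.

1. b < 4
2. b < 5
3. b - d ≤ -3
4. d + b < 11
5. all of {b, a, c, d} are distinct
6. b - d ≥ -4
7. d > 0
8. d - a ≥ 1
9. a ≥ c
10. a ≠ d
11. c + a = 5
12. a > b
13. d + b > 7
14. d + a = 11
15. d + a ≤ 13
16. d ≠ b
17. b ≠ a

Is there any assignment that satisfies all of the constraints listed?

Satisfiable

One satisfying assignment is a = 5, b = 2, c = 0, d = 6.
For the less obvious constraints — constraint 3: b - d = -4; constraint 4: d + b = 8 — and the others hold by inspection.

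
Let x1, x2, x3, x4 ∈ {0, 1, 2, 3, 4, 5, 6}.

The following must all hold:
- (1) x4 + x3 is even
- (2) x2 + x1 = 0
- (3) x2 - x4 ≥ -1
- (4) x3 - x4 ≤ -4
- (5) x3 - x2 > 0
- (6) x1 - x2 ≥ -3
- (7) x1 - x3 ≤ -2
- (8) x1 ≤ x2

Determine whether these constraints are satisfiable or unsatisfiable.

Constraints 3, 4, 6, and 7 give x4 − x3 ≥ 4, x3 − x1 ≥ 2, x1 − x2 ≥ -3, x2 − x4 ≥ -1.
Adding all 4 inequalities: the left sides telescope to 0, and the right sides sum to 4 + 2 + (-3) + (-1) = 2. So 0 ≥ 2, which is false.

Unsatisfiable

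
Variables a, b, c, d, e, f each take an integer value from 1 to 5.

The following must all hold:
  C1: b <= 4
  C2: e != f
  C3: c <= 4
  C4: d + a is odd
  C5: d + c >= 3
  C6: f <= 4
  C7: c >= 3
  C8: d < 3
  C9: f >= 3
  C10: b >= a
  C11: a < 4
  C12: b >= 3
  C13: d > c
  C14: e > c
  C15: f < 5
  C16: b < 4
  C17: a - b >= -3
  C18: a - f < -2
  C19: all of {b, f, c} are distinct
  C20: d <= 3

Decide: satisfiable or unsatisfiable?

Constraints 1, 3, 6, 7, 9, and 12 confine each of b, f, c to the 2 values {3, 4}.
Constraint 19 requires all 3 of them to be distinct, but only 2 values are available — impossible by the pigeonhole principle.

Unsatisfiable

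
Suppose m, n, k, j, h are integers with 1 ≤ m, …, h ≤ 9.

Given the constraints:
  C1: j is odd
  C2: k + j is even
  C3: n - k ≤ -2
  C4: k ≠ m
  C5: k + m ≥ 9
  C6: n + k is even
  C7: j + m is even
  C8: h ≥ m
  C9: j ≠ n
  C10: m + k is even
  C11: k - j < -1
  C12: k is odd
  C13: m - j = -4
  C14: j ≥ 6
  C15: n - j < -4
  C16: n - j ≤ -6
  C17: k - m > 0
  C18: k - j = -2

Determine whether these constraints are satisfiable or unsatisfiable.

Try m = 5, n = 3, k = 7, j = 9, h = 5.
Check constraint 3: n - k = -4; constraint 5: k + m = 12; constraint 11: k - j = -2. The remaining constraints are straightforward to verify.

Satisfiable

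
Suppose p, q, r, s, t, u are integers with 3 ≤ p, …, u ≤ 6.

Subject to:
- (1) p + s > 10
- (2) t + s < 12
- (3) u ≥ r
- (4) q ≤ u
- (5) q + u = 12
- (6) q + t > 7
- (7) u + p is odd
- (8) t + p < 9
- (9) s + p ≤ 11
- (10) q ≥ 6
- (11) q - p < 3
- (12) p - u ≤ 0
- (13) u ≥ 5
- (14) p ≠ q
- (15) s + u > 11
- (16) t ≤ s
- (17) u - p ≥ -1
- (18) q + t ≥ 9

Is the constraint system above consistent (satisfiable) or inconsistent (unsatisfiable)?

Satisfiable

Setting (p, q, r, s, t, u) = (5, 6, 4, 6, 3, 6) satisfies everything: constraint 1: p + s = 11; constraint 2: t + s = 9, and the others follow.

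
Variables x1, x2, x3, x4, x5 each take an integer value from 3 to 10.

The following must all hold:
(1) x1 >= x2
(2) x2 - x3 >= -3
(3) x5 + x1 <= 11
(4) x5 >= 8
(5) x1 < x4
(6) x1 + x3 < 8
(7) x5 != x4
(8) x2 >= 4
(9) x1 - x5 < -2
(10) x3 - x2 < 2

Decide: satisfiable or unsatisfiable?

From constraint 4: x5 ≥ 8. From constraints 1 and 8: x1 ≥ x2 ≥ 4. Hence x5 + x1 ≥ 12. But constraint 3 requires x5 + x1 ≤ 11, and 11 < 12. Contradiction.

Unsatisfiable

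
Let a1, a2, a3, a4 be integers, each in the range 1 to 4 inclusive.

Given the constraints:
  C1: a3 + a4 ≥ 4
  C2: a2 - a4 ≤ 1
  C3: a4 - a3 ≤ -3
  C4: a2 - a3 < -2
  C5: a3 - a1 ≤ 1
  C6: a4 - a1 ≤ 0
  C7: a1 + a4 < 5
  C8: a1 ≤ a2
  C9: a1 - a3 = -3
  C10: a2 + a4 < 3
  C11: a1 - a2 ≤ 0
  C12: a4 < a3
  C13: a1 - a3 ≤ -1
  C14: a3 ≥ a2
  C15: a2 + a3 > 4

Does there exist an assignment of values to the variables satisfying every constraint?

Unsatisfiable

Constraints 2, 3, 5, and 11 give a4 − a2 ≥ -1, a2 − a1 ≥ 0, a1 − a3 ≥ -1, a3 − a4 ≥ 3.
Adding all 4 inequalities: the left sides telescope to 0, and the right sides sum to (-1) + 0 + (-1) + 3 = 1. So 0 ≥ 1, which is false.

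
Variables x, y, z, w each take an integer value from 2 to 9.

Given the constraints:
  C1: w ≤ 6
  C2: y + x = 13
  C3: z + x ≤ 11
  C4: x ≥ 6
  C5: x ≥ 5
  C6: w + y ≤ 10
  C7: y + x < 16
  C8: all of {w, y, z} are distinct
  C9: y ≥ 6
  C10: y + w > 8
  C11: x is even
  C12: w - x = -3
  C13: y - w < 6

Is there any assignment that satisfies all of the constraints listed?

Satisfiable

Take x = 6, y = 7, z = 4, w = 3. Then constraint 2: y + x = 13; constraint 3: z + x = 10; constraint 6: w + y = 10, and every other listed constraint is also met.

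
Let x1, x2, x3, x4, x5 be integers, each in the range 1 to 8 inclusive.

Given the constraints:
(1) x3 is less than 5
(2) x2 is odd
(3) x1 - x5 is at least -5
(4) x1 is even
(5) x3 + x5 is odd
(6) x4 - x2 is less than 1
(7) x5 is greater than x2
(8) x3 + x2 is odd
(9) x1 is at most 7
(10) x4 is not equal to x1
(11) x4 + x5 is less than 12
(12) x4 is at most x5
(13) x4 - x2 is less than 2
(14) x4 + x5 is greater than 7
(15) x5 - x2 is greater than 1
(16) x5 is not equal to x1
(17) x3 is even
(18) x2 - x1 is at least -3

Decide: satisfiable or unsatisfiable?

Satisfiable

Setting (x1, x2, x3, x4, x5) = (4, 3, 4, 3, 7) satisfies everything: constraint 3: x1 - x5 = -3; constraint 6: x4 - x2 = 0; constraint 11: x4 + x5 = 10, and the others follow.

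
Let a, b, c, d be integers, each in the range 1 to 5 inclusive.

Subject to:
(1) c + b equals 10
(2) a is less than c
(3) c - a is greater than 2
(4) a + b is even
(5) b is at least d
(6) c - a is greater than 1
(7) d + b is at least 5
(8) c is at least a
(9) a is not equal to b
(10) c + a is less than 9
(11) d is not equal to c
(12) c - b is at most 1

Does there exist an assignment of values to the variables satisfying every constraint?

Satisfiable

The assignment a = 1, b = 5, c = 5, d = 3 works:
  constraint 1 holds since c + b = 10.
  constraint 3 holds since c - a = 4.
  constraint 6 holds since c - a = 4.
The rest check out directly.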